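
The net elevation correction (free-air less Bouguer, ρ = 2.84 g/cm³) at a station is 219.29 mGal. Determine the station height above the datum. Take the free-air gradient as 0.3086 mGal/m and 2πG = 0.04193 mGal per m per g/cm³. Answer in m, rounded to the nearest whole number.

Combined gradient = 0.3086 − 0.04193 × 2.84 = 0.1895188 mGal/m
h = 219.29 / 0.1895188 = 1157.09 m

1157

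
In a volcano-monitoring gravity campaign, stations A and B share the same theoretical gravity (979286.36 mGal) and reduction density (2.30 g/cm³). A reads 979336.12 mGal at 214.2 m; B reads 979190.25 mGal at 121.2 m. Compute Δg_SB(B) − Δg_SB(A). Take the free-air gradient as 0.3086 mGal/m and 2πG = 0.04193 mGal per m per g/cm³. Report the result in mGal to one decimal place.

Δg_SB(A) = 979336.12 − 979286.36 + 0.3086×214.2 − 0.04193×2.30×214.2 = 95.20 mGal
Δg_SB(B) = 979190.25 − 979286.36 + 0.3086×121.2 − 0.04193×2.30×121.2 = -70.40 mGal
Difference = -70.40 − (95.20) = -165.60 mGal

-165.6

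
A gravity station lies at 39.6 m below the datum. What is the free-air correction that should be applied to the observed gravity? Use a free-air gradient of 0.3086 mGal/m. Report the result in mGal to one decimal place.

Free-air correction = 0.3086 × -39.6 = -12.2 mGal

-12.2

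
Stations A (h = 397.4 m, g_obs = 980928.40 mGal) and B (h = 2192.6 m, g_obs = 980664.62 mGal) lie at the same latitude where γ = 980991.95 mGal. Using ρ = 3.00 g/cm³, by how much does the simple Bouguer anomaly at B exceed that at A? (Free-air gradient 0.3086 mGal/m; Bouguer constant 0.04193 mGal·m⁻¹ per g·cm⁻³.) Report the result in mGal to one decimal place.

64.4

Δg_SB(A) = 980928.40 − 980991.95 + 0.3086×397.4 − 0.04193×3.00×397.4 = 9.10 mGal
Δg_SB(B) = 980664.62 − 980991.95 + 0.3086×2192.6 − 0.04193×3.00×2192.6 = 73.50 mGal
Difference = 73.50 − (9.10) = 64.40 mGal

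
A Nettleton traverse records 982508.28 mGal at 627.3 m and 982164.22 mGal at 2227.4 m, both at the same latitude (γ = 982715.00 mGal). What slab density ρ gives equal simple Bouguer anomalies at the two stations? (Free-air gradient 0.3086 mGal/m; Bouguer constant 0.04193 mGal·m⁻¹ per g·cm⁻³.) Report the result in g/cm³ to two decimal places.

Δg_obs = 982164.22 − 982508.28 = -344.06 mGal over Δh = 2227.4 − 627.3 = 1600.1 m
Equal Bouguer anomalies ⇒ Δg_obs + (0.3086 − 0.04193ρ)·Δh = 0
0.3086 − 0.04193ρ = −Δg_obs/Δh = 0.21502
ρ = (0.3086 − 0.21502) / 0.04193 = 2.23 g/cm³

2.23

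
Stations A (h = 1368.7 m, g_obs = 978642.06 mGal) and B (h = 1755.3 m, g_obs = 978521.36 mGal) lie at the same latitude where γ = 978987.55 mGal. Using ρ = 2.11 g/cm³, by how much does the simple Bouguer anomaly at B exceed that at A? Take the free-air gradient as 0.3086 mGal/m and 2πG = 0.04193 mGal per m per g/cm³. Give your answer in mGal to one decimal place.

Δg_SB(A) = 978642.06 − 978987.55 + 0.3086×1368.7 − 0.04193×2.11×1368.7 = -44.20 mGal
Δg_SB(B) = 978521.36 − 978987.55 + 0.3086×1755.3 − 0.04193×2.11×1755.3 = -79.80 mGal
Difference = -79.80 − (-44.20) = -35.60 mGal

-35.6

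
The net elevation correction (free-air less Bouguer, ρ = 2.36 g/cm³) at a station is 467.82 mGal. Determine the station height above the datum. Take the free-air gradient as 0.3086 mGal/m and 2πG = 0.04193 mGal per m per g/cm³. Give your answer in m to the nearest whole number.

Combined gradient = 0.3086 − 0.04193 × 2.36 = 0.2096452 mGal/m
h = 467.82 / 0.2096452 = 2231.48 m

2231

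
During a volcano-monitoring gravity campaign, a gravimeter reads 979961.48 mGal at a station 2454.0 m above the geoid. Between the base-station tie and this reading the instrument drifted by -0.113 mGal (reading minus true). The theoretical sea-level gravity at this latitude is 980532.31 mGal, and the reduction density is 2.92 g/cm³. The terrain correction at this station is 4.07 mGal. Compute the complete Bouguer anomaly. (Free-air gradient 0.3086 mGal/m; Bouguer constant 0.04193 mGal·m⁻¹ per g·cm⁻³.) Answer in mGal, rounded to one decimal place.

-109.8

Drift-corrected reading = 979961.48 − (-0.113) = 979961.593 mGal
Free-air correction = 0.3086 × 2454.0 = 757.30 mGal
Free-air anomaly = 979961.593 − 980532.31 + (757.30) = 186.583 mGal
Bouguer slab correction = 0.04193 × 2.92 × 2454.0 = 300.46 mGal
Simple Bouguer anomaly = 186.583 − (300.46) = -113.877 mGal
Complete Bouguer anomaly = -113.877 + 4.07 = -109.807 mGal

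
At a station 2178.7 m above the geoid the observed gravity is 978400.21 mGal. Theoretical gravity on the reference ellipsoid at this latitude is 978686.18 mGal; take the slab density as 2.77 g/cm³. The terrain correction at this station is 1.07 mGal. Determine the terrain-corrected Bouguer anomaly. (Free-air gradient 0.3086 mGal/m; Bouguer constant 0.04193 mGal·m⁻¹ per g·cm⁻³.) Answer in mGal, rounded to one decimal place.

134.4

Free-air correction = 0.3086 × 2178.7 = 672.35 mGal
Free-air anomaly = 978400.21 − 978686.18 + (672.35) = 386.38 mGal
Bouguer slab correction = 0.04193 × 2.77 × 2178.7 = 253.05 mGal
Simple Bouguer anomaly = 386.38 − (253.05) = 133.33 mGal
Complete Bouguer anomaly = 133.33 + 1.07 = 134.40 mGal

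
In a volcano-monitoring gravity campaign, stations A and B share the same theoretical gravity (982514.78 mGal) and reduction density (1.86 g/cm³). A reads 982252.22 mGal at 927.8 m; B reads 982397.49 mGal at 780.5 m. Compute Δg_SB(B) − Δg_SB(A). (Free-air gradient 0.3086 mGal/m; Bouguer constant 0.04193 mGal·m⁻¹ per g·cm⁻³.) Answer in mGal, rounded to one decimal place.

Δg_SB(A) = 982252.22 − 982514.78 + 0.3086×927.8 − 0.04193×1.86×927.8 = -48.60 mGal
Δg_SB(B) = 982397.49 − 982514.78 + 0.3086×780.5 − 0.04193×1.86×780.5 = 62.70 mGal
Difference = 62.70 − (-48.60) = 111.30 mGal

111.3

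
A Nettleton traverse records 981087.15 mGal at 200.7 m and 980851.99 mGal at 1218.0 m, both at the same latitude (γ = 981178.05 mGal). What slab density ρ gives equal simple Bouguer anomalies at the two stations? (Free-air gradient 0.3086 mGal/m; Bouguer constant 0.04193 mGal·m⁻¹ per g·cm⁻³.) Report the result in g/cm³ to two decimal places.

1.85

Δg_obs = 980851.99 − 981087.15 = -235.16 mGal over Δh = 1218.0 − 200.7 = 1017.3 m
Equal Bouguer anomalies ⇒ Δg_obs + (0.3086 − 0.04193ρ)·Δh = 0
0.3086 − 0.04193ρ = −Δg_obs/Δh = 0.23116
ρ = (0.3086 − 0.23116) / 0.04193 = 1.85 g/cm³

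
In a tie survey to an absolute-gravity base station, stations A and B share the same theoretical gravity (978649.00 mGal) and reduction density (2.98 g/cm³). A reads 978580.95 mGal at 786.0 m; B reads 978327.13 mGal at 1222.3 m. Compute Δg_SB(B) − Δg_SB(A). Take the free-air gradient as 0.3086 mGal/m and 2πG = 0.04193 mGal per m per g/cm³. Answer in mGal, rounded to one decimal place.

Δg_SB(A) = 978580.95 − 978649.00 + 0.3086×786.0 − 0.04193×2.98×786.0 = 76.30 mGal
Δg_SB(B) = 978327.13 − 978649.00 + 0.3086×1222.3 − 0.04193×2.98×1222.3 = -97.40 mGal
Difference = -97.40 − (76.30) = -173.70 mGal

-173.7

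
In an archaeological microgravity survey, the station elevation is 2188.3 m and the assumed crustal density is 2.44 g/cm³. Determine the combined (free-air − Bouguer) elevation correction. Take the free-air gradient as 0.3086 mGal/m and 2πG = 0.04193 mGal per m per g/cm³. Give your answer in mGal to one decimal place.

Combined gradient = 0.3086 − 0.04193 × 2.44 = 0.2062908 mGal/m
Combined elevation correction = 0.2062908 × 2188.3 = 451.4 mGal

451.4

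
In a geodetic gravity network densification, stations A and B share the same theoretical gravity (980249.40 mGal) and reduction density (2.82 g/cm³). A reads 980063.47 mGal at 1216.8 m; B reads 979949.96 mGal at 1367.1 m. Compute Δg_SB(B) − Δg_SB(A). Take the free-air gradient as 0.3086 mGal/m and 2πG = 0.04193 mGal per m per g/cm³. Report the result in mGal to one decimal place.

-84.9

Δg_SB(A) = 980063.47 − 980249.40 + 0.3086×1216.8 − 0.04193×2.82×1216.8 = 45.70 mGal
Δg_SB(B) = 979949.96 − 980249.40 + 0.3086×1367.1 − 0.04193×2.82×1367.1 = -39.20 mGal
Difference = -39.20 − (45.70) = -84.90 mGal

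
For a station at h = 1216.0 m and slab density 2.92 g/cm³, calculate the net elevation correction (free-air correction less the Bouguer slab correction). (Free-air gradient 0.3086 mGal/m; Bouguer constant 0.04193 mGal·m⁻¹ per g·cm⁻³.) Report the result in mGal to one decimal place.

226.4

Combined gradient = 0.3086 − 0.04193 × 2.92 = 0.1861644 mGal/m
Combined elevation correction = 0.1861644 × 1216.0 = 226.4 mGal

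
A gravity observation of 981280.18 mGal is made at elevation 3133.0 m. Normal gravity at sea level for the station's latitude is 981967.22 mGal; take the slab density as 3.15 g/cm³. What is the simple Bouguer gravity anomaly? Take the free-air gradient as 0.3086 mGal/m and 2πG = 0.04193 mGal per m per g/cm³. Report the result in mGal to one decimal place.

Free-air correction = 0.3086 × 3133.0 = 966.84 mGal
Free-air anomaly = 981280.18 − 981967.22 + (966.84) = 279.80 mGal
Bouguer slab correction = 0.04193 × 3.15 × 3133.0 = 413.81 mGal
Simple Bouguer anomaly = 279.80 − (413.81) = -134.01 mGal

-134.0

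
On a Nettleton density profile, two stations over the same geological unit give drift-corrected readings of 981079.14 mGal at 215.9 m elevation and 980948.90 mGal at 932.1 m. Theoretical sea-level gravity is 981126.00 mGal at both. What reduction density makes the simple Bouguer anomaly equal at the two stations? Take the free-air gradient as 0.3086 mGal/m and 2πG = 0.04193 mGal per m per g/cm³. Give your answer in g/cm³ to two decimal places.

3.02

Δg_obs = 980948.90 − 981079.14 = -130.24 mGal over Δh = 932.1 − 215.9 = 716.2 m
Equal Bouguer anomalies ⇒ Δg_obs + (0.3086 − 0.04193ρ)·Δh = 0
0.3086 − 0.04193ρ = −Δg_obs/Δh = 0.18185
ρ = (0.3086 − 0.18185) / 0.04193 = 3.02 g/cm³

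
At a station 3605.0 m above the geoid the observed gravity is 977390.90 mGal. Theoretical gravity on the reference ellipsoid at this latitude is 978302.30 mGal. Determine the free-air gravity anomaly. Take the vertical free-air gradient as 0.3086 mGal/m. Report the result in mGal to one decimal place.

Free-air correction = 0.3086 × 3605.0 = 1112.50 mGal
Free-air anomaly = 977390.90 − 978302.30 + (1112.50) = 201.10 mGal

201.1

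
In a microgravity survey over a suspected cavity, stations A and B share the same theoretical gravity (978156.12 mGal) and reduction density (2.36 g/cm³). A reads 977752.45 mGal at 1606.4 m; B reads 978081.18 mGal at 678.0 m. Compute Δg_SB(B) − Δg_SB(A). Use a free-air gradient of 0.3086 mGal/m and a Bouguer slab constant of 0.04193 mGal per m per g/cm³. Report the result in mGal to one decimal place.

Δg_SB(A) = 977752.45 − 978156.12 + 0.3086×1606.4 − 0.04193×2.36×1606.4 = -66.90 mGal
Δg_SB(B) = 978081.18 − 978156.12 + 0.3086×678.0 − 0.04193×2.36×678.0 = 67.20 mGal
Difference = 67.20 − (-66.90) = 134.10 mGal

134.1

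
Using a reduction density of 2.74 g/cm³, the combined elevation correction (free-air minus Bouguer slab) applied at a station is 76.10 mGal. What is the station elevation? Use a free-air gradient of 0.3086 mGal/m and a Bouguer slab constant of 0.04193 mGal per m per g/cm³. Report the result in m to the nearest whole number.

Combined gradient = 0.3086 − 0.04193 × 2.74 = 0.1937118 mGal/m
h = 76.10 / 0.1937118 = 392.85 m

393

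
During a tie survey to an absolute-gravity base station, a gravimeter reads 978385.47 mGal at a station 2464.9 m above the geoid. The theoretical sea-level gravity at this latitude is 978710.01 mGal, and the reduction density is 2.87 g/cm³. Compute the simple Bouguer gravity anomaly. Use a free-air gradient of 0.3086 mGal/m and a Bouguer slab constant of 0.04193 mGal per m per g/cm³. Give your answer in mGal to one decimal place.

Free-air correction = 0.3086 × 2464.9 = 760.67 mGal
Free-air anomaly = 978385.47 − 978710.01 + (760.67) = 436.13 mGal
Bouguer slab correction = 0.04193 × 2.87 × 2464.9 = 296.62 mGal
Simple Bouguer anomaly = 436.13 − (296.62) = 139.51 mGal

139.5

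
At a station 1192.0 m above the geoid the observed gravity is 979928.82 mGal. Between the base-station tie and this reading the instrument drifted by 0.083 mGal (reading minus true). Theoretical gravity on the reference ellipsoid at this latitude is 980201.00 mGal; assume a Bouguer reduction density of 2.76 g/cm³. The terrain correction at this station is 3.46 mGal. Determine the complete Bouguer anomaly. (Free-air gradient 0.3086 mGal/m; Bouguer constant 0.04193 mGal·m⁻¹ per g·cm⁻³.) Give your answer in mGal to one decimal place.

Drift-corrected reading = 979928.82 − (0.083) = 979928.737 mGal
Free-air correction = 0.3086 × 1192.0 = 367.85 mGal
Free-air anomaly = 979928.737 − 980201.00 + (367.85) = 95.587 mGal
Bouguer slab correction = 0.04193 × 2.76 × 1192.0 = 137.95 mGal
Simple Bouguer anomaly = 95.587 − (137.95) = -42.363 mGal
Complete Bouguer anomaly = -42.363 + 3.46 = -38.903 mGal

-38.9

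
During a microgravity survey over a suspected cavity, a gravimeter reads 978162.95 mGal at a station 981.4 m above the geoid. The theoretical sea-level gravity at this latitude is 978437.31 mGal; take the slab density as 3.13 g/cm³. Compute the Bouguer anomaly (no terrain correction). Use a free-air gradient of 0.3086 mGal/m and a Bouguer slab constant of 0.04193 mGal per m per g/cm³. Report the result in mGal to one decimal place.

Free-air correction = 0.3086 × 981.4 = 302.86 mGal
Free-air anomaly = 978162.95 − 978437.31 + (302.86) = 28.50 mGal
Bouguer slab correction = 0.04193 × 3.13 × 981.4 = 128.80 mGal
Simple Bouguer anomaly = 28.50 − (128.80) = -100.30 mGal

-100.3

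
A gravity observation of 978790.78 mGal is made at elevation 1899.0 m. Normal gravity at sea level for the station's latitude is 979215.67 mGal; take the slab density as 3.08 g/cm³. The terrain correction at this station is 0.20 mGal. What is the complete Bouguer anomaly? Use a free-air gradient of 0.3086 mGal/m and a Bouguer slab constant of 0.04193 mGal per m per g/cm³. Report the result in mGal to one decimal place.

Free-air correction = 0.3086 × 1899.0 = 586.03 mGal
Free-air anomaly = 978790.78 − 979215.67 + (586.03) = 161.14 mGal
Bouguer slab correction = 0.04193 × 3.08 × 1899.0 = 245.25 mGal
Simple Bouguer anomaly = 161.14 − (245.25) = -84.11 mGal
Complete Bouguer anomaly = -84.11 + 0.20 = -83.91 mGal

-83.9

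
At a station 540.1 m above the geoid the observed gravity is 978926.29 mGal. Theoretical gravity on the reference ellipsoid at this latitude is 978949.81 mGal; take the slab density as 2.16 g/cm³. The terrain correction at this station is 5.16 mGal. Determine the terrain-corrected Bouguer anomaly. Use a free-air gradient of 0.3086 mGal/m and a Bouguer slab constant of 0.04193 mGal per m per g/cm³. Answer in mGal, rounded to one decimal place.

99.4

Free-air correction = 0.3086 × 540.1 = 166.67 mGal
Free-air anomaly = 978926.29 − 978949.81 + (166.67) = 143.15 mGal
Bouguer slab correction = 0.04193 × 2.16 × 540.1 = 48.92 mGal
Simple Bouguer anomaly = 143.15 − (48.92) = 94.23 mGal
Complete Bouguer anomaly = 94.23 + 5.16 = 99.39 mGal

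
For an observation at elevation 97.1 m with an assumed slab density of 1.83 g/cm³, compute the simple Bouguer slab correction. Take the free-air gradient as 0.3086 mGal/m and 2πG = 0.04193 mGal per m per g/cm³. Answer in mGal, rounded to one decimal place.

Bouguer slab correction = 0.04193 × 1.83 × 97.1 = 7.5 mGal

7.5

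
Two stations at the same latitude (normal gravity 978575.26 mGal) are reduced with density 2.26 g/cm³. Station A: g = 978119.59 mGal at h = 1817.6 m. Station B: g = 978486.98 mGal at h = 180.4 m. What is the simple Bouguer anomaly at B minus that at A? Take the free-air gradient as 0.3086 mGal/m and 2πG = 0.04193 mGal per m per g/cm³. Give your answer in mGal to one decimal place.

Δg_SB(A) = 978119.59 − 978575.26 + 0.3086×1817.6 − 0.04193×2.26×1817.6 = -67.00 mGal
Δg_SB(B) = 978486.98 − 978575.26 + 0.3086×180.4 − 0.04193×2.26×180.4 = -49.70 mGal
Difference = -49.70 − (-67.00) = 17.30 mGal

17.3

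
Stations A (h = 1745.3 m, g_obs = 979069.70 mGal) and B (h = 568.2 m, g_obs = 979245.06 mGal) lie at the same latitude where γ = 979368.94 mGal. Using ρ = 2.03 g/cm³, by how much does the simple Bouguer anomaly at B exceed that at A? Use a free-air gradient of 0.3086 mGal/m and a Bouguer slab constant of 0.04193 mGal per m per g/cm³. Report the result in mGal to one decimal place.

Δg_SB(A) = 979069.70 − 979368.94 + 0.3086×1745.3 − 0.04193×2.03×1745.3 = 90.80 mGal
Δg_SB(B) = 979245.06 − 979368.94 + 0.3086×568.2 − 0.04193×2.03×568.2 = 3.10 mGal
Difference = 3.10 − (90.80) = -87.70 mGal

-87.7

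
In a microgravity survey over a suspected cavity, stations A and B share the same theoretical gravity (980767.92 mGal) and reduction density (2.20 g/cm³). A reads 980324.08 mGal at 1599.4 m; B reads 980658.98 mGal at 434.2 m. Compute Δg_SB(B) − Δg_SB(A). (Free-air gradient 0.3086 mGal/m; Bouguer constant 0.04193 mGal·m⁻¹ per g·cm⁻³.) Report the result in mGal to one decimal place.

Δg_SB(A) = 980324.08 − 980767.92 + 0.3086×1599.4 − 0.04193×2.20×1599.4 = -97.80 mGal
Δg_SB(B) = 980658.98 − 980767.92 + 0.3086×434.2 − 0.04193×2.20×434.2 = -15.00 mGal
Difference = -15.00 − (-97.80) = 82.80 mGal

82.8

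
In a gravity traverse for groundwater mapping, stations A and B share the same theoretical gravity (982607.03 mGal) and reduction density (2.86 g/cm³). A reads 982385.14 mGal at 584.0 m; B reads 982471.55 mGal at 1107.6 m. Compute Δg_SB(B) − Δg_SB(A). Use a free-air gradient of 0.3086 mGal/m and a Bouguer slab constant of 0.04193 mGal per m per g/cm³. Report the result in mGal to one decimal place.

Δg_SB(A) = 982385.14 − 982607.03 + 0.3086×584.0 − 0.04193×2.86×584.0 = -111.70 mGal
Δg_SB(B) = 982471.55 − 982607.03 + 0.3086×1107.6 − 0.04193×2.86×1107.6 = 73.50 mGal
Difference = 73.50 − (-111.70) = 185.20 mGal

185.2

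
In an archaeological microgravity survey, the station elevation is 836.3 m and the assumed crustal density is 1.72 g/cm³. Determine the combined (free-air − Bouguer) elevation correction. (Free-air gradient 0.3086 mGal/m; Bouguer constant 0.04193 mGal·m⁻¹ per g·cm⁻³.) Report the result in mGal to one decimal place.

Combined gradient = 0.3086 − 0.04193 × 1.72 = 0.2364804 mGal/m
Combined elevation correction = 0.2364804 × 836.3 = 197.8 mGal

197.8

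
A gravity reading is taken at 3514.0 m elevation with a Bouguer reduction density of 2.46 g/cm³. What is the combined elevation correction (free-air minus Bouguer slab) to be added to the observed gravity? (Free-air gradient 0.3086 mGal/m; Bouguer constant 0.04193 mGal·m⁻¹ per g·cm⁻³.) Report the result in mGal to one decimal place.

722.0

Combined gradient = 0.3086 − 0.04193 × 2.46 = 0.2054522 mGal/m
Combined elevation correction = 0.2054522 × 3514.0 = 722.0 mGal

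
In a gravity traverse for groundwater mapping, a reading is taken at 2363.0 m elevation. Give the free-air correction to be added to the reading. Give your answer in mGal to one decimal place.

Free-air correction = 0.3086 × 2363.0 = 729.2 mGal

729.2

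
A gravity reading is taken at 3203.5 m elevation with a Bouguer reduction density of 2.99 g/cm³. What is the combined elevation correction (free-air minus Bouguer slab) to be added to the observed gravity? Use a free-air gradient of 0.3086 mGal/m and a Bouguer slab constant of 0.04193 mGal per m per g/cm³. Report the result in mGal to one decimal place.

Combined gradient = 0.3086 − 0.04193 × 2.99 = 0.1832293 mGal/m
Combined elevation correction = 0.1832293 × 3203.5 = 587.0 mGal

587.0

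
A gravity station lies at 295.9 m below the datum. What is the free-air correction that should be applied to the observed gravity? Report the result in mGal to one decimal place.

-91.3

Free-air correction = 0.3086 × -295.9 = -91.3 mGal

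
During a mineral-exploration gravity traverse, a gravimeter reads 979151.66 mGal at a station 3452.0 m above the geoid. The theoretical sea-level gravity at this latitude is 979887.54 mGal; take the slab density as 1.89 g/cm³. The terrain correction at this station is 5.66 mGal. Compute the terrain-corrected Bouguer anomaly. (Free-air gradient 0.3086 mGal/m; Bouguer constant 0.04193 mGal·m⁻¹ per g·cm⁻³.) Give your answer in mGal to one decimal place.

61.5

Free-air correction = 0.3086 × 3452.0 = 1065.29 mGal
Free-air anomaly = 979151.66 − 979887.54 + (1065.29) = 329.41 mGal
Bouguer slab correction = 0.04193 × 1.89 × 3452.0 = 273.56 mGal
Simple Bouguer anomaly = 329.41 − (273.56) = 55.85 mGal
Complete Bouguer anomaly = 55.85 + 5.66 = 61.51 mGal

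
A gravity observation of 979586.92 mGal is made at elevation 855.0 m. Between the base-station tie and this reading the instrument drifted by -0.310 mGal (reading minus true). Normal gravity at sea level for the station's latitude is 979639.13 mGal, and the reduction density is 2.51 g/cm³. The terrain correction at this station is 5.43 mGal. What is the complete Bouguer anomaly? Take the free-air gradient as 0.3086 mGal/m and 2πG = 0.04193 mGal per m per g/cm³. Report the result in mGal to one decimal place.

127.4

Drift-corrected reading = 979586.92 − (-0.310) = 979587.230 mGal
Free-air correction = 0.3086 × 855.0 = 263.85 mGal
Free-air anomaly = 979587.230 − 979639.13 + (263.85) = 211.950 mGal
Bouguer slab correction = 0.04193 × 2.51 × 855.0 = 89.98 mGal
Simple Bouguer anomaly = 211.950 − (89.98) = 121.970 mGal
Complete Bouguer anomaly = 121.970 + 5.43 = 127.400 mGal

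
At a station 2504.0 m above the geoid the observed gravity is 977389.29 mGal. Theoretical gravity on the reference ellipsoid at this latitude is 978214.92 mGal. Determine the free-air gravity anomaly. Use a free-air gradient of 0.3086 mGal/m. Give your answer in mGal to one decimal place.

Free-air correction = 0.3086 × 2504.0 = 772.73 mGal
Free-air anomaly = 977389.29 − 978214.92 + (772.73) = -52.90 mGal

-52.9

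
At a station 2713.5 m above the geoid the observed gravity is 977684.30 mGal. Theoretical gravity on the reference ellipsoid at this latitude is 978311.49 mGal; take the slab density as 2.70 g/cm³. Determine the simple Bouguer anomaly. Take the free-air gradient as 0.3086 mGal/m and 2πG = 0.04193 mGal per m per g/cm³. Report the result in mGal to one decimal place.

Free-air correction = 0.3086 × 2713.5 = 837.39 mGal
Free-air anomaly = 977684.30 − 978311.49 + (837.39) = 210.20 mGal
Bouguer slab correction = 0.04193 × 2.70 × 2713.5 = 307.20 mGal
Simple Bouguer anomaly = 210.20 − (307.20) = -97.00 mGal

-97.0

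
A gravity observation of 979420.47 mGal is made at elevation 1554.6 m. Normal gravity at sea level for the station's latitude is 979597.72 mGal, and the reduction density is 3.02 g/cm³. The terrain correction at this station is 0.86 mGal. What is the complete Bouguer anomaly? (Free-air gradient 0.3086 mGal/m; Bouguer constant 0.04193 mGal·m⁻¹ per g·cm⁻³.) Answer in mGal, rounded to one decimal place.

Free-air correction = 0.3086 × 1554.6 = 479.75 mGal
Free-air anomaly = 979420.47 − 979597.72 + (479.75) = 302.50 mGal
Bouguer slab correction = 0.04193 × 3.02 × 1554.6 = 196.86 mGal
Simple Bouguer anomaly = 302.50 − (196.86) = 105.64 mGal
Complete Bouguer anomaly = 105.64 + 0.86 = 106.50 mGal

106.5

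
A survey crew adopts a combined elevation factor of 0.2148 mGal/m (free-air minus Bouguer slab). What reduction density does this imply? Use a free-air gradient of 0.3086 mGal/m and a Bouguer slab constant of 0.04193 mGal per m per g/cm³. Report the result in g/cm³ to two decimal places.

2.24

0.2148 = 0.3086 − 0.04193 × ρ
ρ = (0.3086 − 0.2148) / 0.04193 = 2.24 g/cm³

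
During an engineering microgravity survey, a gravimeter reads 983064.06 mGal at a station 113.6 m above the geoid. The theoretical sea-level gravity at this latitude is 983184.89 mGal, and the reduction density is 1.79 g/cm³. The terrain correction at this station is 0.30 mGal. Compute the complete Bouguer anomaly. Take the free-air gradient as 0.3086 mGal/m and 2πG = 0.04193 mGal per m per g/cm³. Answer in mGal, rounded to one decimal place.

Free-air correction = 0.3086 × 113.6 = 35.06 mGal
Free-air anomaly = 983064.06 − 983184.89 + (35.06) = -85.77 mGal
Bouguer slab correction = 0.04193 × 1.79 × 113.6 = 8.53 mGal
Simple Bouguer anomaly = -85.77 − (8.53) = -94.30 mGal
Complete Bouguer anomaly = -94.30 + 0.30 = -94.00 mGal

-94.0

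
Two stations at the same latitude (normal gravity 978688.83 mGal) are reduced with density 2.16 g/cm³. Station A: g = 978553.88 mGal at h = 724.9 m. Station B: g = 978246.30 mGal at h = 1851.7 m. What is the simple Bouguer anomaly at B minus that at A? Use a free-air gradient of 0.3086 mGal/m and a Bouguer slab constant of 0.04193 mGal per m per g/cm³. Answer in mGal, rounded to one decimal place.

-61.9

Δg_SB(A) = 978553.88 − 978688.83 + 0.3086×724.9 − 0.04193×2.16×724.9 = 23.10 mGal
Δg_SB(B) = 978246.30 − 978688.83 + 0.3086×1851.7 − 0.04193×2.16×1851.7 = -38.80 mGal
Difference = -38.80 − (23.10) = -61.90 mGal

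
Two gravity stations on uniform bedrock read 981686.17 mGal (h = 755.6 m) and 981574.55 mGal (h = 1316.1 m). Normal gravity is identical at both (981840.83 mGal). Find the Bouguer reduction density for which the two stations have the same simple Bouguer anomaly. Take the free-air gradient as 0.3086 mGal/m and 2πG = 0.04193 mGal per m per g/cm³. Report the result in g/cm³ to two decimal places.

2.61

Δg_obs = 981574.55 − 981686.17 = -111.62 mGal over Δh = 1316.1 − 755.6 = 560.5 m
Equal Bouguer anomalies ⇒ Δg_obs + (0.3086 − 0.04193ρ)·Δh = 0
0.3086 − 0.04193ρ = −Δg_obs/Δh = 0.19914
ρ = (0.3086 − 0.19914) / 0.04193 = 2.61 g/cm³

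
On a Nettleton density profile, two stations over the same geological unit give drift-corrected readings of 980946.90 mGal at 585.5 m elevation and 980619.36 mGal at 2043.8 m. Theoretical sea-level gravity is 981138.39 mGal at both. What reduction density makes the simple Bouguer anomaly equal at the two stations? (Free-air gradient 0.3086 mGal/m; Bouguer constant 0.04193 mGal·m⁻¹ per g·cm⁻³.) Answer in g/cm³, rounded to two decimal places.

2.00

Δg_obs = 980619.36 − 980946.90 = -327.54 mGal over Δh = 2043.8 − 585.5 = 1458.3 m
Equal Bouguer anomalies ⇒ Δg_obs + (0.3086 − 0.04193ρ)·Δh = 0
0.3086 − 0.04193ρ = −Δg_obs/Δh = 0.22460
ρ = (0.3086 − 0.22460) / 0.04193 = 2.00 g/cm³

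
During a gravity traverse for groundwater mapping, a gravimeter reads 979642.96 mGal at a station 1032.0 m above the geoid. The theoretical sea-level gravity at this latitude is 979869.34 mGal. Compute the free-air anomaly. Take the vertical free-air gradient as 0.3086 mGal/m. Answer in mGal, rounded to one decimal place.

92.1

Free-air correction = 0.3086 × 1032.0 = 318.48 mGal
Free-air anomaly = 979642.96 − 979869.34 + (318.48) = 92.10 mGal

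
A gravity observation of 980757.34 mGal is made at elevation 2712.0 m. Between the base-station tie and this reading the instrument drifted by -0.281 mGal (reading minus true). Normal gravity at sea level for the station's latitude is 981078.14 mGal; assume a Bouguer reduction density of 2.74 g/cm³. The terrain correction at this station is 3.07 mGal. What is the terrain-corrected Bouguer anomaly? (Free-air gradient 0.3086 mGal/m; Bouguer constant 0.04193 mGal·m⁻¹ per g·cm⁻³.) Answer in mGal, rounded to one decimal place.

Drift-corrected reading = 980757.34 − (-0.281) = 980757.621 mGal
Free-air correction = 0.3086 × 2712.0 = 836.92 mGal
Free-air anomaly = 980757.621 − 981078.14 + (836.92) = 516.401 mGal
Bouguer slab correction = 0.04193 × 2.74 × 2712.0 = 311.58 mGal
Simple Bouguer anomaly = 516.401 − (311.58) = 204.821 mGal
Complete Bouguer anomaly = 204.821 + 3.07 = 207.891 mGal

207.9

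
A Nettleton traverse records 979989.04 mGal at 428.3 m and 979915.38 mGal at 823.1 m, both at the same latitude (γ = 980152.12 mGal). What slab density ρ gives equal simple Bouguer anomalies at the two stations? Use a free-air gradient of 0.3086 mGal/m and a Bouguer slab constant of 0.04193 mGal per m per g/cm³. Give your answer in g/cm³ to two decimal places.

Δg_obs = 979915.38 − 979989.04 = -73.66 mGal over Δh = 823.1 − 428.3 = 394.8 m
Equal Bouguer anomalies ⇒ Δg_obs + (0.3086 − 0.04193ρ)·Δh = 0
0.3086 − 0.04193ρ = −Δg_obs/Δh = 0.18658
ρ = (0.3086 − 0.18658) / 0.04193 = 2.91 g/cm³

2.91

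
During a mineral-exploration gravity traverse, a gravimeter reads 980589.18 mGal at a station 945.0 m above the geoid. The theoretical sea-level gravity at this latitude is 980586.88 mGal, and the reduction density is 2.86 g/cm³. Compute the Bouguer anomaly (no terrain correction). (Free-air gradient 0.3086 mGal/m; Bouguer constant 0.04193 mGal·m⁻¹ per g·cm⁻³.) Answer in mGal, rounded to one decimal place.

180.6

Free-air correction = 0.3086 × 945.0 = 291.63 mGal
Free-air anomaly = 980589.18 − 980586.88 + (291.63) = 293.93 mGal
Bouguer slab correction = 0.04193 × 2.86 × 945.0 = 113.32 mGal
Simple Bouguer anomaly = 293.93 − (113.32) = 180.61 mGal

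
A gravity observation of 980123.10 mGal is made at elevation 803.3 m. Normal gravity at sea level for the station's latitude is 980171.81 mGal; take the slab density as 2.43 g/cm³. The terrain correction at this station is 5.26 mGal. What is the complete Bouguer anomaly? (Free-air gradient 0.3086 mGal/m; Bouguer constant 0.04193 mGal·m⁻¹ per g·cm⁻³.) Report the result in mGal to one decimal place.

Free-air correction = 0.3086 × 803.3 = 247.90 mGal
Free-air anomaly = 980123.10 − 980171.81 + (247.90) = 199.19 mGal
Bouguer slab correction = 0.04193 × 2.43 × 803.3 = 81.85 mGal
Simple Bouguer anomaly = 199.19 − (81.85) = 117.34 mGal
Complete Bouguer anomaly = 117.34 + 5.26 = 122.60 mGal

122.6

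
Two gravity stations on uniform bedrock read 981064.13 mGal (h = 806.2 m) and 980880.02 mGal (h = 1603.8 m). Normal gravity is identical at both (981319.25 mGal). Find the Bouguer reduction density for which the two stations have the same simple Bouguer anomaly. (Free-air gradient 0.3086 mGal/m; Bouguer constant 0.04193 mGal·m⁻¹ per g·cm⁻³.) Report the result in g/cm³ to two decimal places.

Δg_obs = 980880.02 − 981064.13 = -184.11 mGal over Δh = 1603.8 − 806.2 = 797.6 m
Equal Bouguer anomalies ⇒ Δg_obs + (0.3086 − 0.04193ρ)·Δh = 0
0.3086 − 0.04193ρ = −Δg_obs/Δh = 0.23083
ρ = (0.3086 − 0.23083) / 0.04193 = 1.85 g/cm³

1.85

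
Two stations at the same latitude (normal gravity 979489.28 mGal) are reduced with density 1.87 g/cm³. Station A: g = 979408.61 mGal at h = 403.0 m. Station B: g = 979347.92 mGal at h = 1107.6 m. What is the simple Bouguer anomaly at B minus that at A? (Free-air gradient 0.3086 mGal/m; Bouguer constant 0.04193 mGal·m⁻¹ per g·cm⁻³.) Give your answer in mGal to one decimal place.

Δg_SB(A) = 979408.61 − 979489.28 + 0.3086×403.0 − 0.04193×1.87×403.0 = 12.10 mGal
Δg_SB(B) = 979347.92 − 979489.28 + 0.3086×1107.6 − 0.04193×1.87×1107.6 = 113.60 mGal
Difference = 113.60 − (12.10) = 101.50 mGal

101.5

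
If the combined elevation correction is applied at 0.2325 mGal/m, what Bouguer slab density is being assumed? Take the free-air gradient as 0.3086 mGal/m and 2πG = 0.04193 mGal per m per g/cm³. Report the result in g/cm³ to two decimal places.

1.81

0.2325 = 0.3086 − 0.04193 × ρ
ρ = (0.3086 − 0.2325) / 0.04193 = 1.81 g/cm³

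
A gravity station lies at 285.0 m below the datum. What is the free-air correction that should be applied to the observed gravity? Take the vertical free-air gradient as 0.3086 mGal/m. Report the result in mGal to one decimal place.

Free-air correction = 0.3086 × -285.0 = -88.0 mGal

-88.0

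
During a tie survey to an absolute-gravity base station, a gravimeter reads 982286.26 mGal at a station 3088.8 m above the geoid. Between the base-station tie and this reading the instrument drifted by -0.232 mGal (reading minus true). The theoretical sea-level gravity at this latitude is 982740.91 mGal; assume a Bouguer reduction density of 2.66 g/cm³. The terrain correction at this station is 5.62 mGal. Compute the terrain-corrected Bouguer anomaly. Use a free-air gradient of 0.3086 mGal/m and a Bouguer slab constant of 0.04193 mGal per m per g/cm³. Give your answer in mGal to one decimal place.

159.9

Drift-corrected reading = 982286.26 − (-0.232) = 982286.492 mGal
Free-air correction = 0.3086 × 3088.8 = 953.20 mGal
Free-air anomaly = 982286.492 − 982740.91 + (953.20) = 498.782 mGal
Bouguer slab correction = 0.04193 × 2.66 × 3088.8 = 344.51 mGal
Simple Bouguer anomaly = 498.782 − (344.51) = 154.272 mGal
Complete Bouguer anomaly = 154.272 + 5.62 = 159.892 mGal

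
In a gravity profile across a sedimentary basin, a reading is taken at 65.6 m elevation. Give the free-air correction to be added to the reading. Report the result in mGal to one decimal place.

Free-air correction = 0.3086 × 65.6 = 20.2 mGal

20.2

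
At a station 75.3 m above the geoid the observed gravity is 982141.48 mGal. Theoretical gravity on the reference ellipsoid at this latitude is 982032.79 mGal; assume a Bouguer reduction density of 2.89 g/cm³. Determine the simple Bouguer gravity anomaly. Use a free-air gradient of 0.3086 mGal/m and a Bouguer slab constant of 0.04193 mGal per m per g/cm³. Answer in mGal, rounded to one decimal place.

Free-air correction = 0.3086 × 75.3 = 23.24 mGal
Free-air anomaly = 982141.48 − 982032.79 + (23.24) = 131.93 mGal
Bouguer slab correction = 0.04193 × 2.89 × 75.3 = 9.12 mGal
Simple Bouguer anomaly = 131.93 − (9.12) = 122.81 mGal

122.8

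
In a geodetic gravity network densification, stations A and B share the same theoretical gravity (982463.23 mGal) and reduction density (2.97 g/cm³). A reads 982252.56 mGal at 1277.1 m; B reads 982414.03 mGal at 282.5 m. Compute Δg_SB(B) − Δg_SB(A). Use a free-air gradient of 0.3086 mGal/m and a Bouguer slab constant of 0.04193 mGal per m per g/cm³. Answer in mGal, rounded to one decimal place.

-21.6

Δg_SB(A) = 982252.56 − 982463.23 + 0.3086×1277.1 − 0.04193×2.97×1277.1 = 24.40 mGal
Δg_SB(B) = 982414.03 − 982463.23 + 0.3086×282.5 − 0.04193×2.97×282.5 = 2.80 mGal
Difference = 2.80 − (24.40) = -21.60 mGal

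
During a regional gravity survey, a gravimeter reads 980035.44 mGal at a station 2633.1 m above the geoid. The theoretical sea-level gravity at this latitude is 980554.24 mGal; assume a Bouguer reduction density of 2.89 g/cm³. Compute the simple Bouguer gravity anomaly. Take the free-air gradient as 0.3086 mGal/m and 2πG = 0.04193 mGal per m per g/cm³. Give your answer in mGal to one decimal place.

Free-air correction = 0.3086 × 2633.1 = 812.57 mGal
Free-air anomaly = 980035.44 − 980554.24 + (812.57) = 293.77 mGal
Bouguer slab correction = 0.04193 × 2.89 × 2633.1 = 319.07 mGal
Simple Bouguer anomaly = 293.77 − (319.07) = -25.30 mGal

-25.3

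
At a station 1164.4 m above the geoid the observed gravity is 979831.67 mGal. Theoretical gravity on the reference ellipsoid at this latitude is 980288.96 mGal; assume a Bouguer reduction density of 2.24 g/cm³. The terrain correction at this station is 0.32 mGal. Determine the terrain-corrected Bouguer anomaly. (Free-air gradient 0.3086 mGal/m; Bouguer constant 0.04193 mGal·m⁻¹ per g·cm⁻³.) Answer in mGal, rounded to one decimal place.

Free-air correction = 0.3086 × 1164.4 = 359.33 mGal
Free-air anomaly = 979831.67 − 980288.96 + (359.33) = -97.96 mGal
Bouguer slab correction = 0.04193 × 2.24 × 1164.4 = 109.36 mGal
Simple Bouguer anomaly = -97.96 − (109.36) = -207.32 mGal
Complete Bouguer anomaly = -207.32 + 0.32 = -207.00 mGal

-207.0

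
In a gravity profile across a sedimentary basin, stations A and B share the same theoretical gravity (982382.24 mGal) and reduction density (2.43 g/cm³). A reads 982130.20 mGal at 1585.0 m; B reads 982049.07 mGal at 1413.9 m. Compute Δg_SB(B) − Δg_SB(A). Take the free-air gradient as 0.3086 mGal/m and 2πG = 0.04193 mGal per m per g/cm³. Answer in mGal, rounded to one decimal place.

-116.5

Δg_SB(A) = 982130.20 − 982382.24 + 0.3086×1585.0 − 0.04193×2.43×1585.0 = 75.60 mGal
Δg_SB(B) = 982049.07 − 982382.24 + 0.3086×1413.9 − 0.04193×2.43×1413.9 = -40.90 mGal
Difference = -40.90 − (75.60) = -116.50 mGal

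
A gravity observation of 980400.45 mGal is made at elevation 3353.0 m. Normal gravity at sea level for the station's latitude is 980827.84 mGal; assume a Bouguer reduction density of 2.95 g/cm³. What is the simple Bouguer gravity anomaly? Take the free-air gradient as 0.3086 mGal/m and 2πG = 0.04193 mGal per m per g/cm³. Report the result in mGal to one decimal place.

192.6

Free-air correction = 0.3086 × 3353.0 = 1034.74 mGal
Free-air anomaly = 980400.45 − 980827.84 + (1034.74) = 607.35 mGal
Bouguer slab correction = 0.04193 × 2.95 × 3353.0 = 414.74 mGal
Simple Bouguer anomaly = 607.35 − (414.74) = 192.61 mGal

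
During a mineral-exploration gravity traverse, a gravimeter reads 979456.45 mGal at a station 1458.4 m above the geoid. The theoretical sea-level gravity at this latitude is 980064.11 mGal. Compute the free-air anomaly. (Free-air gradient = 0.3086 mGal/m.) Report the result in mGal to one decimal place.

-157.6

Free-air correction = 0.3086 × 1458.4 = 450.06 mGal
Free-air anomaly = 979456.45 − 980064.11 + (450.06) = -157.60 mGal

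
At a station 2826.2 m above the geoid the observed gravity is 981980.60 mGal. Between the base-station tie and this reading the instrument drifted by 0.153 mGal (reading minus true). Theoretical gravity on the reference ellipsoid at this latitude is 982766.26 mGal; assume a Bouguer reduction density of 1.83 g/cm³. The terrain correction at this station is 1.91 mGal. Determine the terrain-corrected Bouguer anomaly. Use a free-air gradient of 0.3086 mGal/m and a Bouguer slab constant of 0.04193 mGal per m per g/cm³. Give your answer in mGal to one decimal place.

-128.6

Drift-corrected reading = 981980.60 − (0.153) = 981980.447 mGal
Free-air correction = 0.3086 × 2826.2 = 872.17 mGal
Free-air anomaly = 981980.447 − 982766.26 + (872.17) = 86.357 mGal
Bouguer slab correction = 0.04193 × 1.83 × 2826.2 = 216.86 mGal
Simple Bouguer anomaly = 86.357 − (216.86) = -130.503 mGal
Complete Bouguer anomaly = -130.503 + 1.91 = -128.593 mGal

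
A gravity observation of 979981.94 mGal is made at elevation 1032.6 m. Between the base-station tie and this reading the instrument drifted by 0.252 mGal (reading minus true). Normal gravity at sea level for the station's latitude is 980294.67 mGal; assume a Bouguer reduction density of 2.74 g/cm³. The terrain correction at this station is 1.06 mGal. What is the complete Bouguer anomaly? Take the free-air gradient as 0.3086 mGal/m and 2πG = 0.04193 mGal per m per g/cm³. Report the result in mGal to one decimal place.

Drift-corrected reading = 979981.94 − (0.252) = 979981.688 mGal
Free-air correction = 0.3086 × 1032.6 = 318.66 mGal
Free-air anomaly = 979981.688 − 980294.67 + (318.66) = 5.678 mGal
Bouguer slab correction = 0.04193 × 2.74 × 1032.6 = 118.63 mGal
Simple Bouguer anomaly = 5.678 − (118.63) = -112.952 mGal
Complete Bouguer anomaly = -112.952 + 1.06 = -111.892 mGal

-111.9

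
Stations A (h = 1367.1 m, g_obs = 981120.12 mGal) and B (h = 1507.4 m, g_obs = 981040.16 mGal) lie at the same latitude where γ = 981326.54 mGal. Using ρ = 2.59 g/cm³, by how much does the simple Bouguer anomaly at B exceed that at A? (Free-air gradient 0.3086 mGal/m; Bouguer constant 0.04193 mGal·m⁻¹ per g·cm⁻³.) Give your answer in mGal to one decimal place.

Δg_SB(A) = 981120.12 − 981326.54 + 0.3086×1367.1 − 0.04193×2.59×1367.1 = 67.00 mGal
Δg_SB(B) = 981040.16 − 981326.54 + 0.3086×1507.4 − 0.04193×2.59×1507.4 = 15.10 mGal
Difference = 15.10 − (67.00) = -51.90 mGal

-51.9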